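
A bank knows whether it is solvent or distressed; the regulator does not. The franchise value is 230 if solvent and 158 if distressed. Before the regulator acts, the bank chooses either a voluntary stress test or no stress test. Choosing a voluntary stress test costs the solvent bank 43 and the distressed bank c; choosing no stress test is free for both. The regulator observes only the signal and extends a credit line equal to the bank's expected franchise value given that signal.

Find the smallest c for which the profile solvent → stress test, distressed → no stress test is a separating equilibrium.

Under separation: stress test → solvent (pays 230); no stress test → distressed (pays 158).
Solvent: 230 − 43 = 187 ≥ 158 − 0 = 158. Holds regardless of c. ✓
Distressed: 158 − 0 ≥ 230 − c, so c ≥ 230 − 158 = 72.

72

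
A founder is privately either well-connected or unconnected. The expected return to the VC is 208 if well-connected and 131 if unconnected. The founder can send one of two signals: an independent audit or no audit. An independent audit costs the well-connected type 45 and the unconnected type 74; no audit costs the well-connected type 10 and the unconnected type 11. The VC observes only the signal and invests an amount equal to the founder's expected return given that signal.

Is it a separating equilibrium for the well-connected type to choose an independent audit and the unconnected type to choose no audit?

Under separation the VC infers type exactly: audit → well-connected (pays 208), no audit → unconnected (pays 131).
Well-connected: audit gives 208 − 45 = 163; no audit gives 131 − 10 = 121. No deviation. ✓
Unconnected: no audit gives 131 − 11 = 120; audit gives 208 − 74 = 134. Would deviate. ✗

No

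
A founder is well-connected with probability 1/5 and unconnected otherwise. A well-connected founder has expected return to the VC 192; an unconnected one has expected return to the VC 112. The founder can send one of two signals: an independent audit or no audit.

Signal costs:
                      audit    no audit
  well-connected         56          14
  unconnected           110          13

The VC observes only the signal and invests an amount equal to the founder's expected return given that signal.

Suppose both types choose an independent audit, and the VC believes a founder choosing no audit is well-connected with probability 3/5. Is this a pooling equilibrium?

At the pooled signal (audit) the VC holds the prior 1/5 and pays 1/5·192 + 4/5·112 = 128. Off-path (no audit) belief 3/5 gives 3/5·192 + 2/5·112 = 160.
Well-connected: audit gives 128 − 56 = 72; no audit gives 160 − 14 = 146. Deviates. ✗
Unconnected: audit gives 128 − 110 = 18; no audit gives 160 − 13 = 147. Deviates. ✗

No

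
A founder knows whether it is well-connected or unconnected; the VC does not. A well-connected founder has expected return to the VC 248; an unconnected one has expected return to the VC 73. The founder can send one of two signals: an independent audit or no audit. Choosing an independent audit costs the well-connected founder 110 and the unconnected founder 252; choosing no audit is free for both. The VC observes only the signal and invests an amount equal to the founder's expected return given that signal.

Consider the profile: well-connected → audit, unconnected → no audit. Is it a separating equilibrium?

Yes

If types separate, audit earns payment 248 and no audit earns 73.
Well-connected: audit gives 248 − 110 = 138; no audit gives 73 − 0 = 73. No deviation. ✓
Unconnected: no audit gives 73 − 0 = 73; audit gives 248 − 252 = -4. No deviation. ✓
Neither type gains from mimicking the other.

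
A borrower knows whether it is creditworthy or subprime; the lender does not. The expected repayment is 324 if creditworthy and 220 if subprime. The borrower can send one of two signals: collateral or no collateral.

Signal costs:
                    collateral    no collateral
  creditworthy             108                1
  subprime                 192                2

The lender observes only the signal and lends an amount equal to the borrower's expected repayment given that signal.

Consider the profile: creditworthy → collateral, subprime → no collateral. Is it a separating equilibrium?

No

If types separate, collateral earns payment 324 and no collateral earns 220.
Creditworthy: collateral gives 324 − 108 = 216; no collateral gives 220 − 1 = 219. Would deviate. ✗
Subprime: no collateral gives 220 − 2 = 218; collateral gives 324 − 192 = 132. No deviation. ✓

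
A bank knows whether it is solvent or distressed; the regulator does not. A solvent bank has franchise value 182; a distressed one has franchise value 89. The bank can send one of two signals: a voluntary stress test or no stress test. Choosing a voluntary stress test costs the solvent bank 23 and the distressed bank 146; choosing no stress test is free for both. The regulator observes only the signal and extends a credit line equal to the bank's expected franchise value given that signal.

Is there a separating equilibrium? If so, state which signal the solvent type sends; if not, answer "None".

Try solvent → stress test, distressed → no stress test:
  Under separation the regulator infers type exactly: stress test → solvent (pays 182), no stress test → distressed (pays 89).
  Solvent: stress test gives 182 − 23 = 159; no stress test gives 89 − 0 = 89. No deviation. ✓
  Distressed: no stress test gives 89 − 0 = 89; stress test gives 182 − 146 = 36. No deviation. ✓
Both hold — the solvent type sends stress test.

stress test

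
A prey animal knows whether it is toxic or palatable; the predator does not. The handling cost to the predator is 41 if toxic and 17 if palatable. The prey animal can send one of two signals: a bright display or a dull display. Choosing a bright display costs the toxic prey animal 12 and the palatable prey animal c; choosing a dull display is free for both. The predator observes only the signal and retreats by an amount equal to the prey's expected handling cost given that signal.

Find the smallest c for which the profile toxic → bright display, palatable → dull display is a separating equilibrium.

Under separation: bright display → toxic (pays 41); dull display → palatable (pays 17).
Toxic: 41 − 12 = 29 ≥ 17 − 0 = 17. Holds regardless of c. ✓
Palatable: 17 − 0 ≥ 41 − c, so c ≥ 41 − 17 = 24.

24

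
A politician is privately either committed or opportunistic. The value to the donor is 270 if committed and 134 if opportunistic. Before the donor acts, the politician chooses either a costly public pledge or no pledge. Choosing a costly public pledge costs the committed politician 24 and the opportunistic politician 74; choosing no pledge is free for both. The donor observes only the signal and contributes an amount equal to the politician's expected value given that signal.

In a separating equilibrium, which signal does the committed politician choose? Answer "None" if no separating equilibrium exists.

Try committed → pledge, opportunistic → no pledge:
  If types separate, pledge earns payment 270 and no pledge earns 134.
  Committed: pledge gives 270 − 24 = 246; no pledge gives 134 − 0 = 134. No deviation. ✓
  Opportunistic: no pledge gives 134 − 0 = 134; pledge gives 270 − 74 = 196. Would deviate. ✗
Try committed → no pledge, opportunistic → pledge:
  If types separate, no pledge earns payment 270 and pledge earns 134.
  Committed: no pledge gives 270 − 0 = 270; pledge gives 134 − 24 = 110. No deviation. ✓
  Opportunistic: pledge gives 134 − 74 = 60; no pledge gives 270 − 0 = 270. Would deviate. ✗
Neither assignment is incentive-compatible.

None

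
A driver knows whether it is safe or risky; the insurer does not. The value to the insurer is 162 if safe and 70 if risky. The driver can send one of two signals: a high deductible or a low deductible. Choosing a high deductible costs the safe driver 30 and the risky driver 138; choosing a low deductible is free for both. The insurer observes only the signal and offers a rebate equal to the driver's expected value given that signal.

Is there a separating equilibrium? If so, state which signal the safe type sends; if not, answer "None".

high deductible

Try safe → high deductible, risky → low deductible:
  If types separate, high deductible earns payment 162 and low deductible earns 70.
  Safe: high deductible gives 162 − 30 = 132; low deductible gives 70 − 0 = 70. No deviation. ✓
  Risky: low deductible gives 70 − 0 = 70; high deductible gives 162 − 138 = 24. No deviation. ✓
Both hold — the safe type sends high deductible.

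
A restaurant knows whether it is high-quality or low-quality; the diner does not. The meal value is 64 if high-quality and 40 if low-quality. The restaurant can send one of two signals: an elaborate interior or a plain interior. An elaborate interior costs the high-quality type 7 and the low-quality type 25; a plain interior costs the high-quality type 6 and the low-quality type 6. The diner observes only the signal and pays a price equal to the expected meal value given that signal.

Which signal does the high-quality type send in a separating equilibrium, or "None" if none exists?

None

Try high-quality → elaborate interior, low-quality → plain interior:
  Under separation the diner infers type exactly: elaborate interior → high-quality (pays 64), plain interior → low-quality (pays 40).
  High-quality: elaborate interior gives 64 − 7 = 57; plain interior gives 40 − 6 = 34. No deviation. ✓
  Low-quality: plain interior gives 40 − 6 = 34; elaborate interior gives 64 − 25 = 39. Would deviate. ✗
Try high-quality → plain interior, low-quality → elaborate interior:
  Under separation the diner infers type exactly: plain interior → high-quality (pays 64), elaborate interior → low-quality (pays 40).
  High-quality: plain interior gives 64 − 6 = 58; elaborate interior gives 40 − 7 = 33. No deviation. ✓
  Low-quality: elaborate interior gives 40 − 25 = 15; plain interior gives 64 − 6 = 58. Would deviate. ✗
Neither assignment is incentive-compatible.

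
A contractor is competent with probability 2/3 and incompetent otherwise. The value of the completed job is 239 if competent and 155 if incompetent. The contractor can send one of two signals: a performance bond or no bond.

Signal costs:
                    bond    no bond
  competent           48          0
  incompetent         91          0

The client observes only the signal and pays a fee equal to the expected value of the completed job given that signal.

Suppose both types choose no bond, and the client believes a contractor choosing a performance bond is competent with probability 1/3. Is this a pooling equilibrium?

At the pooled signal (no bond) the client holds the prior 2/3 and pays 2/3·239 + 1/3·155 = 211. Off-path (bond) belief 1/3 gives 1/3·239 + 2/3·155 = 183.
Competent: no bond gives 211 − 0 = 211; bond gives 183 − 48 = 135. Stays. ✓
Incompetent: no bond gives 211 − 0 = 211; bond gives 183 − 91 = 92. Stays. ✓

Yes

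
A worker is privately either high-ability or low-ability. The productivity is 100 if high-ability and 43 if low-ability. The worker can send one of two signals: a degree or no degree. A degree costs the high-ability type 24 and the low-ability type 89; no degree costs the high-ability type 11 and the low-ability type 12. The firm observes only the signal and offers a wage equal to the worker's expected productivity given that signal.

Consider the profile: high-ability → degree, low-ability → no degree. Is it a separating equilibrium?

If types separate, degree earns payment 100 and no degree earns 43.
High-ability: degree gives 100 − 24 = 76; no degree gives 43 − 11 = 32. No deviation. ✓
Low-ability: no degree gives 43 − 12 = 31; degree gives 100 − 89 = 11. No deviation. ✓
Both incentive constraints hold.

Yes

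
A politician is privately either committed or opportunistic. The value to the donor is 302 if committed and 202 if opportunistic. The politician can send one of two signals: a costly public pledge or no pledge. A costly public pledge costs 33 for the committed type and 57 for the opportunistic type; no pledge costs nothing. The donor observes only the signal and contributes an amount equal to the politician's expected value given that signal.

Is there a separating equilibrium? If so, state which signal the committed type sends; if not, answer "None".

Try committed → pledge, opportunistic → no pledge:
  Under separation the donor infers type exactly: pledge → committed (pays 302), no pledge → opportunistic (pays 202).
  Committed: pledge gives 302 − 33 = 269; no pledge gives 202 − 0 = 202. No deviation. ✓
  Opportunistic: no pledge gives 202 − 0 = 202; pledge gives 302 − 57 = 245. Would deviate. ✗
Try committed → no pledge, opportunistic → pledge:
  Under separation the donor infers type exactly: no pledge → committed (pays 302), pledge → opportunistic (pays 202).
  Committed: no pledge gives 302 − 0 = 302; pledge gives 202 − 33 = 169. No deviation. ✓
  Opportunistic: pledge gives 202 − 57 = 145; no pledge gives 302 − 0 = 302. Would deviate. ✗
Neither assignment is incentive-compatible.

None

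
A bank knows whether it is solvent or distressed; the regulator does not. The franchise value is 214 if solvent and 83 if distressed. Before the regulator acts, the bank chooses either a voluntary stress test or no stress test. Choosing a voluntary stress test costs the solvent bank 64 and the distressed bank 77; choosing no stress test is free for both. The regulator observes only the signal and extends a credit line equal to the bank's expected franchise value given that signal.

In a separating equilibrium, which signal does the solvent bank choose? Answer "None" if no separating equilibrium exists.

Try solvent → stress test, distressed → no stress test:
  Under separation the regulator infers type exactly: stress test → solvent (pays 214), no stress test → distressed (pays 83).
  Solvent: stress test gives 214 − 64 = 150; no stress test gives 83 − 0 = 83. No deviation. ✓
  Distressed: no stress test gives 83 − 0 = 83; stress test gives 214 − 77 = 137. Would deviate. ✗
Try solvent → no stress test, distressed → stress test:
  Under separation the regulator infers type exactly: no stress test → solvent (pays 214), stress test → distressed (pays 83).
  Solvent: no stress test gives 214 − 0 = 214; stress test gives 83 − 64 = 19. No deviation. ✓
  Distressed: stress test gives 83 − 77 = 6; no stress test gives 214 − 0 = 214. Would deviate. ✗
Neither assignment is incentive-compatible.

None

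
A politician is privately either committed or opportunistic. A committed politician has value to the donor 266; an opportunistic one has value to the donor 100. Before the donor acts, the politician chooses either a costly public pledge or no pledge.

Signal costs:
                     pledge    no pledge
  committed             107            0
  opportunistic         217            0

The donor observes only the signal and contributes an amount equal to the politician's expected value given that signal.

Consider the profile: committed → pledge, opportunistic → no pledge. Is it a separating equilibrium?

Under separation the donor infers type exactly: pledge → committed (pays 266), no pledge → opportunistic (pays 100).
Committed: pledge gives 266 − 107 = 159; no pledge gives 100 − 0 = 100. No deviation. ✓
Opportunistic: no pledge gives 100 − 0 = 100; pledge gives 266 − 217 = 49. No deviation. ✓
Both incentive constraints hold.

Yes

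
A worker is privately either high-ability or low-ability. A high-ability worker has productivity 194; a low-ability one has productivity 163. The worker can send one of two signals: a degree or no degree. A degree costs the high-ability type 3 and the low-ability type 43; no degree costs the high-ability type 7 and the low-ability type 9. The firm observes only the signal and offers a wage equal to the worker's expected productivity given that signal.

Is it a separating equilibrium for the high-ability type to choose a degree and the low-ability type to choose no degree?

Yes

Under separation the firm infers type exactly: degree → high-ability (pays 194), no degree → low-ability (pays 163).
High-ability: degree gives 194 − 3 = 191; no degree gives 163 − 7 = 156. No deviation. ✓
Low-ability: no degree gives 163 − 9 = 154; degree gives 194 − 43 = 151. No deviation. ✓
Neither type gains from mimicking the other.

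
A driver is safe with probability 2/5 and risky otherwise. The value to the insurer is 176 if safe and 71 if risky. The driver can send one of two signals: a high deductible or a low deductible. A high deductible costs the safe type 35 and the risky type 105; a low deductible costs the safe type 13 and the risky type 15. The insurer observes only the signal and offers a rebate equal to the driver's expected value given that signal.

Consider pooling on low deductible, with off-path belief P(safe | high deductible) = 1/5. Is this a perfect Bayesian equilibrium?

At the pooled signal (low deductible) the insurer holds the prior 2/5 and pays 2/5·176 + 3/5·71 = 113. Off-path (high deductible) belief 1/5 gives 1/5·176 + 4/5·71 = 92.
Safe: low deductible gives 113 − 13 = 100; high deductible gives 92 − 35 = 57. Stays. ✓
Risky: low deductible gives 113 − 15 = 98; high deductible gives 92 − 105 = -13. Stays. ✓

Yes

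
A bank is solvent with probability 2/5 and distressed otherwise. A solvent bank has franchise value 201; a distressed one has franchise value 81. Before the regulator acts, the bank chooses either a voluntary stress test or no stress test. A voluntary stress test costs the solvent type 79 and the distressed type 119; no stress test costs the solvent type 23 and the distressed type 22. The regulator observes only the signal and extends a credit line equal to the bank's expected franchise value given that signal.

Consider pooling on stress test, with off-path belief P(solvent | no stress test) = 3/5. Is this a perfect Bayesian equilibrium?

At the pooled signal (stress test) the regulator holds the prior 2/5 and pays 2/5·201 + 3/5·81 = 129. Off-path (no stress test) belief 3/5 gives 3/5·201 + 2/5·81 = 153.
Solvent: stress test gives 129 − 79 = 50; no stress test gives 153 − 23 = 130. Deviates. ✗
Distressed: stress test gives 129 − 119 = 10; no stress test gives 153 − 22 = 131. Deviates. ✗

No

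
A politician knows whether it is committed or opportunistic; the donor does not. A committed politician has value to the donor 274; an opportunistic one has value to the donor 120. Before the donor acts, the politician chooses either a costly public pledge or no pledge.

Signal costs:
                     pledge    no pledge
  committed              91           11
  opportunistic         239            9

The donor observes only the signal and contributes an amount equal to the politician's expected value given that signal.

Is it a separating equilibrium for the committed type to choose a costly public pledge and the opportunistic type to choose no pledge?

Yes

If types separate, pledge earns payment 274 and no pledge earns 120.
Committed: pledge gives 274 − 91 = 183; no pledge gives 120 − 11 = 109. No deviation. ✓
Opportunistic: no pledge gives 120 − 9 = 111; pledge gives 274 − 239 = 35. No deviation. ✓
Neither type gains from mimicking the other.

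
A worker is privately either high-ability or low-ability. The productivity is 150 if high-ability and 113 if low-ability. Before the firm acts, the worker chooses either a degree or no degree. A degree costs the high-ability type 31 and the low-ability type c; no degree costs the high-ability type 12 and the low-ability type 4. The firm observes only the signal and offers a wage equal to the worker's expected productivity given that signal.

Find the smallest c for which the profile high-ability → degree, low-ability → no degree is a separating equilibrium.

Under separation: degree → high-ability (pays 150); no degree → low-ability (pays 113).
High-ability: 150 − 31 = 119 ≥ 113 − 12 = 101. Holds regardless of c. ✓
Low-ability: 113 − 4 ≥ 150 − c, so c ≥ 150 − 109 = 41.

41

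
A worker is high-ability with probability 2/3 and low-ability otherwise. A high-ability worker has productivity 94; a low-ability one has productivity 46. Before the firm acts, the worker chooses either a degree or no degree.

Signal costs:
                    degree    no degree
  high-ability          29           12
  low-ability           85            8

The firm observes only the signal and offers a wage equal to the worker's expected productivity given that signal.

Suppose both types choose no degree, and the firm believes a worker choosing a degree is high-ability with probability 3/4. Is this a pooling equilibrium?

Yes

At the pooled signal (no degree) the firm holds the prior 2/3 and pays 2/3·94 + 1/3·46 = 78. Off-path (degree) belief 3/4 gives 3/4·94 + 1/4·46 = 82.
High-ability: no degree gives 78 − 12 = 66; degree gives 82 − 29 = 53. Stays. ✓
Low-ability: no degree gives 78 − 8 = 70; degree gives 82 − 85 = -3. Stays. ✓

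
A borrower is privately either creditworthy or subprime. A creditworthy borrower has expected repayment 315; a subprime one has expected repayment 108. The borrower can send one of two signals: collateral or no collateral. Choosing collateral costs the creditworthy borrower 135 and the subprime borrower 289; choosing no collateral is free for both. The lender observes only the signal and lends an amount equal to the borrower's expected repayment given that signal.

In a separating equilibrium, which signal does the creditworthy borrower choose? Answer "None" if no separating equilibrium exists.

Try creditworthy → collateral, subprime → no collateral:
  Under separation the lender infers type exactly: collateral → creditworthy (pays 315), no collateral → subprime (pays 108).
  Creditworthy: collateral gives 315 − 135 = 180; no collateral gives 108 − 0 = 108. No deviation. ✓
  Subprime: no collateral gives 108 − 0 = 108; collateral gives 315 − 289 = 26. No deviation. ✓
Both hold — the creditworthy type sends collateral.

collateral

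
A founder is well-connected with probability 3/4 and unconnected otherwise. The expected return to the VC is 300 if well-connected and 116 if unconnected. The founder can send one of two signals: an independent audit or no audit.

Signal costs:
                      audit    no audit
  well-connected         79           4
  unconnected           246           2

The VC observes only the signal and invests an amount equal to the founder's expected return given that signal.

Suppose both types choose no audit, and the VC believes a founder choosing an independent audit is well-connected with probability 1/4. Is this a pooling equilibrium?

Yes

At the pooled signal (no audit) the VC holds the prior 3/4 and pays 3/4·300 + 1/4·116 = 254. Off-path (audit) belief 1/4 gives 1/4·300 + 3/4·116 = 162.
Well-connected: no audit gives 254 − 4 = 250; audit gives 162 − 79 = 83. Stays. ✓
Unconnected: no audit gives 254 − 2 = 252; audit gives 162 − 246 = -84. Stays. ✓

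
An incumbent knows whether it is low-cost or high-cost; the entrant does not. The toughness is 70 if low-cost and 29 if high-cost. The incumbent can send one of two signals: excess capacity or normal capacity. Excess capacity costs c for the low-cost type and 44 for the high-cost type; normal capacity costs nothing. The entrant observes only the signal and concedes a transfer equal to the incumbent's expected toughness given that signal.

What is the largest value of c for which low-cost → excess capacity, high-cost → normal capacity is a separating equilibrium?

Under separation: excess capacity → low-cost (pays 70); normal capacity → high-cost (pays 29).
High-cost: 29 − 0 = 29 ≥ 70 − 44 = 26. Holds regardless of c. ✓
Low-cost: 70 − c ≥ 29 − 0, so c ≤ 70 − 29 = 41.

41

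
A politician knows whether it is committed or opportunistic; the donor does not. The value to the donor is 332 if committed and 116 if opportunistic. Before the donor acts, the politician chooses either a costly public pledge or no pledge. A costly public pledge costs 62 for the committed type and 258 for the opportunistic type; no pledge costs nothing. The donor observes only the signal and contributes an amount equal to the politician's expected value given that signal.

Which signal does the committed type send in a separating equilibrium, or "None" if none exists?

Try committed → pledge, opportunistic → no pledge:
  If types separate, pledge earns payment 332 and no pledge earns 116.
  Committed: pledge gives 332 − 62 = 270; no pledge gives 116 − 0 = 116. No deviation. ✓
  Opportunistic: no pledge gives 116 − 0 = 116; pledge gives 332 − 258 = 74. No deviation. ✓
Both hold — the committed type sends pledge.

pledge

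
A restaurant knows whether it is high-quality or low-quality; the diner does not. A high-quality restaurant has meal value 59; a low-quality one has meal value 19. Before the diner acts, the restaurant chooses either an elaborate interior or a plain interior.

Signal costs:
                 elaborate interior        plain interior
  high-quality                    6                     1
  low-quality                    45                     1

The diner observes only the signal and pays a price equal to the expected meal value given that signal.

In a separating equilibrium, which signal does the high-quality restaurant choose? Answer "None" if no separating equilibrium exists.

elaborate interior

Try high-quality → elaborate interior, low-quality → plain interior:
  Under separation the diner infers type exactly: elaborate interior → high-quality (pays 59), plain interior → low-quality (pays 19).
  High-quality: elaborate interior gives 59 − 6 = 53; plain interior gives 19 − 1 = 18. No deviation. ✓
  Low-quality: plain interior gives 19 − 1 = 18; elaborate interior gives 59 − 45 = 14. No deviation. ✓
Both hold — the high-quality type sends elaborate interior.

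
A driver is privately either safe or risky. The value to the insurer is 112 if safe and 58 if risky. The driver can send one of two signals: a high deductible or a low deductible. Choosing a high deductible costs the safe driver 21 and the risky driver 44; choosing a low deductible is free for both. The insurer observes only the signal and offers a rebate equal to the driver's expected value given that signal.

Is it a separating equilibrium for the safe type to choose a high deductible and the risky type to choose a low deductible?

No

If types separate, high deductible earns payment 112 and low deductible earns 58.
Safe: high deductible gives 112 − 21 = 91; low deductible gives 58 − 0 = 58. No deviation. ✓
Risky: low deductible gives 58 − 0 = 58; high deductible gives 112 − 44 = 68. Would deviate. ✗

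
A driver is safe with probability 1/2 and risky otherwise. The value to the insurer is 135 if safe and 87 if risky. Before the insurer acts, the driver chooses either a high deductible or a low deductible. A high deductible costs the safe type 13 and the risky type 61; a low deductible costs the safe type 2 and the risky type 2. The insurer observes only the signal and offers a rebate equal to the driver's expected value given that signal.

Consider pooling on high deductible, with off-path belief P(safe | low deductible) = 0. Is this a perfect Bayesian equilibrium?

On the equilibrium path (high deductible) the insurer holds the prior 1/2 and pays 1/2·135 + 1/2·87 = 111. Off-path (low deductible) belief 0 gives 0·135 + 1·87 = 87.
Safe: high deductible gives 111 − 13 = 98; low deductible gives 87 − 2 = 85. Stays. ✓
Risky: high deductible gives 111 − 61 = 50; low deductible gives 87 − 2 = 85. Deviates. ✗

No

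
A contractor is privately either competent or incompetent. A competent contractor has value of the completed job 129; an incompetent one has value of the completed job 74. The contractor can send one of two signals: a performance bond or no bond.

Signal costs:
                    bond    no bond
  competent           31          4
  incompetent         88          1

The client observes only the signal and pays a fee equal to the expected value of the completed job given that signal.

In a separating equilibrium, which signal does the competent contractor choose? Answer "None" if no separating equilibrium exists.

Try competent → bond, incompetent → no bond:
  Under separation the client infers type exactly: bond → competent (pays 129), no bond → incompetent (pays 74).
  Competent: bond gives 129 − 31 = 98; no bond gives 74 − 4 = 70. No deviation. ✓
  Incompetent: no bond gives 74 − 1 = 73; bond gives 129 − 88 = 41. No deviation. ✓
Both hold — the competent type sends bond.

bond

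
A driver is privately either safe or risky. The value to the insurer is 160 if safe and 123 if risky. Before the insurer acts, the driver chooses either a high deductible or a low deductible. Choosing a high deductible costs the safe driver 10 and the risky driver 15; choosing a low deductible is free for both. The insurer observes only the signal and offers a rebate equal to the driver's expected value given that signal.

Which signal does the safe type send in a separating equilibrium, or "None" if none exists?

Try safe → high deductible, risky → low deductible:
  Under separation the insurer infers type exactly: high deductible → safe (pays 160), low deductible → risky (pays 123).
  Safe: high deductible gives 160 − 10 = 150; low deductible gives 123 − 0 = 123. No deviation. ✓
  Risky: low deductible gives 123 − 0 = 123; high deductible gives 160 − 15 = 145. Would deviate. ✗
Try safe → low deductible, risky → high deductible:
  Under separation the insurer infers type exactly: low deductible → safe (pays 160), high deductible → risky (pays 123).
  Safe: low deductible gives 160 − 0 = 160; high deductible gives 123 − 10 = 113. No deviation. ✓
  Risky: high deductible gives 123 − 15 = 108; low deductible gives 160 − 0 = 160. Would deviate. ✗
Neither assignment is incentive-compatible.

None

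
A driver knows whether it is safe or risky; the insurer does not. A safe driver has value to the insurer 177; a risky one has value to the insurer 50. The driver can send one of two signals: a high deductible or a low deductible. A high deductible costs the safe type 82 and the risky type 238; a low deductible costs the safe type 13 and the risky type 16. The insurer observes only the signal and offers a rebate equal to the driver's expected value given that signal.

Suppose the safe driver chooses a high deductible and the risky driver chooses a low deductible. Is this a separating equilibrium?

Under separation the insurer infers type exactly: high deductible → safe (pays 177), low deductible → risky (pays 50).
Safe: high deductible gives 177 − 82 = 95; low deductible gives 50 − 13 = 37. No deviation. ✓
Risky: low deductible gives 50 − 16 = 34; high deductible gives 177 − 238 = -61. No deviation. ✓
Neither type gains from mimicking the other.

Yes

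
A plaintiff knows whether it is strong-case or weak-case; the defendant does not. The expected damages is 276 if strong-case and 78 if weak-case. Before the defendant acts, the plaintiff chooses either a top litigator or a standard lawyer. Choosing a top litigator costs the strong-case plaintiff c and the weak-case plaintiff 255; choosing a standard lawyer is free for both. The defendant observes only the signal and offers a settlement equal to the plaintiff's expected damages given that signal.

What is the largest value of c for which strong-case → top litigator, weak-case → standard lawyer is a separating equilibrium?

198

Under separation: top litigator → strong-case (pays 276); standard lawyer → weak-case (pays 78).
Weak-case: 78 − 0 = 78 ≥ 276 − 255 = 21. Holds regardless of c. ✓
Strong-case: 276 − c ≥ 78 − 0, so c ≤ 276 − 78 = 198.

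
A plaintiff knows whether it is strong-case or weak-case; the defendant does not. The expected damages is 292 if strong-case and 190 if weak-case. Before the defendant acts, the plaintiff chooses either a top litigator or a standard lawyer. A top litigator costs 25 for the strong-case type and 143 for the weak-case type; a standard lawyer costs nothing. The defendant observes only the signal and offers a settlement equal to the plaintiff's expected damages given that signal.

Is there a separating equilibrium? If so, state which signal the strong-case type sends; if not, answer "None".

top litigator

Try strong-case → top litigator, weak-case → standard lawyer:
  If types separate, top litigator earns payment 292 and standard lawyer earns 190.
  Strong-case: top litigator gives 292 − 25 = 267; standard lawyer gives 190 − 0 = 190. No deviation. ✓
  Weak-case: standard lawyer gives 190 − 0 = 190; top litigator gives 292 − 143 = 149. No deviation. ✓
Both hold — the strong-case type sends top litigator.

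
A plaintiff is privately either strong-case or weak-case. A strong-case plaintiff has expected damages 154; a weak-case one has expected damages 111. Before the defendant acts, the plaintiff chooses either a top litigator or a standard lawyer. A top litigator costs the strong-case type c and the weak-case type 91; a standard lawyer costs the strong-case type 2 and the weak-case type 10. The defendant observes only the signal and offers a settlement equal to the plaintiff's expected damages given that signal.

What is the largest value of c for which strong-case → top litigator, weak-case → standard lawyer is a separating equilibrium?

Under separation: top litigator → strong-case (pays 154); standard lawyer → weak-case (pays 111).
Weak-case: 111 − 10 = 101 ≥ 154 − 91 = 63. Holds regardless of c. ✓
Strong-case: 154 − c ≥ 111 − 2, so c ≤ 154 − 109 = 45.

45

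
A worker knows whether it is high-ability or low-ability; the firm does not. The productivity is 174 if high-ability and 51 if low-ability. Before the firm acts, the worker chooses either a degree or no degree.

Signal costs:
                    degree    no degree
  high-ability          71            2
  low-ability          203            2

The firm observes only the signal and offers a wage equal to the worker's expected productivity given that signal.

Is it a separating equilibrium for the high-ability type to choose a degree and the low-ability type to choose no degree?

If types separate, degree earns payment 174 and no degree earns 51.
High-ability: degree gives 174 − 71 = 103; no degree gives 51 − 2 = 49. No deviation. ✓
Low-ability: no degree gives 51 − 2 = 49; degree gives 174 − 203 = -29. No deviation. ✓
Both incentive constraints hold.

Yes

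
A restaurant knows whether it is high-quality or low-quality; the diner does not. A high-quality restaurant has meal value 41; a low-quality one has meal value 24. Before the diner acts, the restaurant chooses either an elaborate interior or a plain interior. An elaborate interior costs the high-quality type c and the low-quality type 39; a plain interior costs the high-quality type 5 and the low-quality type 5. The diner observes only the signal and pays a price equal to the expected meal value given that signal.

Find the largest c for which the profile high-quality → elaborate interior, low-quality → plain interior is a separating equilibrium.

22

Under separation: elaborate interior → high-quality (pays 41); plain interior → low-quality (pays 24).
Low-quality: 24 − 5 = 19 ≥ 41 − 39 = 2. Holds regardless of c. ✓
High-quality: 41 − c ≥ 24 − 5, so c ≤ 41 − 19 = 22.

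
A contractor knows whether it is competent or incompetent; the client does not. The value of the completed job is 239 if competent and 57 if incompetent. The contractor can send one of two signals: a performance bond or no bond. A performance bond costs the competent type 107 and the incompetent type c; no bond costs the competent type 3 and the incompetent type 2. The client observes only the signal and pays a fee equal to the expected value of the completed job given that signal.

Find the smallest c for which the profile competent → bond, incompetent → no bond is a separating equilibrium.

184

Under separation: bond → competent (pays 239); no bond → incompetent (pays 57).
Competent: 239 − 107 = 132 ≥ 57 − 3 = 54. Holds regardless of c. ✓
Incompetent: 57 − 2 ≥ 239 − c, so c ≥ 239 − 55 = 184.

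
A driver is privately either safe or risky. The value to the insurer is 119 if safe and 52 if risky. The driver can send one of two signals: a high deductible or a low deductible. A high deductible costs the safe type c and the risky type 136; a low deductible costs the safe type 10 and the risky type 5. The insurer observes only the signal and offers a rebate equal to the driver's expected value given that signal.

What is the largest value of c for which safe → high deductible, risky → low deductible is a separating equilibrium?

77

Under separation: high deductible → safe (pays 119); low deductible → risky (pays 52).
Risky: 52 − 5 = 47 ≥ 119 − 136 = -17. Holds regardless of c. ✓
Safe: 119 − c ≥ 52 − 10, so c ≤ 119 − 42 = 77.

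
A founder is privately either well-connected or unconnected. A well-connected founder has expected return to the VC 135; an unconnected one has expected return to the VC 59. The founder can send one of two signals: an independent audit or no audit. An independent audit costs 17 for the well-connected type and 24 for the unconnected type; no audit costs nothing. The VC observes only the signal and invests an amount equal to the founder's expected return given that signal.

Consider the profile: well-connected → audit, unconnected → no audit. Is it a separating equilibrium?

No

Under separation the VC infers type exactly: audit → well-connected (pays 135), no audit → unconnected (pays 59).
Well-connected: audit gives 135 − 17 = 118; no audit gives 59 − 0 = 59. No deviation. ✓
Unconnected: no audit gives 59 − 0 = 59; audit gives 135 − 24 = 111. Would deviate. ✗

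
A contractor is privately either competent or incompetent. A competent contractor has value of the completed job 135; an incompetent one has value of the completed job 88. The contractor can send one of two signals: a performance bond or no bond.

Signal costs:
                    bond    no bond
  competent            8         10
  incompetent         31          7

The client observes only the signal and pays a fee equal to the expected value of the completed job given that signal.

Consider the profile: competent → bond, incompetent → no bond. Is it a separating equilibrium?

No

If types separate, bond earns payment 135 and no bond earns 88.
Competent: bond gives 135 − 8 = 127; no bond gives 88 − 10 = 78. No deviation. ✓
Incompetent: no bond gives 88 − 7 = 81; bond gives 135 − 31 = 104. Would deviate. ✗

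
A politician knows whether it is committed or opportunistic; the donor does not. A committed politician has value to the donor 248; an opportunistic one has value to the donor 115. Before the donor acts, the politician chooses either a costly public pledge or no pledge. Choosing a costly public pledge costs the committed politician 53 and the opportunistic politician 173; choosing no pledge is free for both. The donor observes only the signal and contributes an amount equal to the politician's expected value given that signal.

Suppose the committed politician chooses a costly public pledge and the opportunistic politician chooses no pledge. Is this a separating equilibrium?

Yes

Under separation the donor infers type exactly: pledge → committed (pays 248), no pledge → opportunistic (pays 115).
Committed: pledge gives 248 − 53 = 195; no pledge gives 115 − 0 = 115. No deviation. ✓
Opportunistic: no pledge gives 115 − 0 = 115; pledge gives 248 − 173 = 75. No deviation. ✓
Both incentive constraints hold.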